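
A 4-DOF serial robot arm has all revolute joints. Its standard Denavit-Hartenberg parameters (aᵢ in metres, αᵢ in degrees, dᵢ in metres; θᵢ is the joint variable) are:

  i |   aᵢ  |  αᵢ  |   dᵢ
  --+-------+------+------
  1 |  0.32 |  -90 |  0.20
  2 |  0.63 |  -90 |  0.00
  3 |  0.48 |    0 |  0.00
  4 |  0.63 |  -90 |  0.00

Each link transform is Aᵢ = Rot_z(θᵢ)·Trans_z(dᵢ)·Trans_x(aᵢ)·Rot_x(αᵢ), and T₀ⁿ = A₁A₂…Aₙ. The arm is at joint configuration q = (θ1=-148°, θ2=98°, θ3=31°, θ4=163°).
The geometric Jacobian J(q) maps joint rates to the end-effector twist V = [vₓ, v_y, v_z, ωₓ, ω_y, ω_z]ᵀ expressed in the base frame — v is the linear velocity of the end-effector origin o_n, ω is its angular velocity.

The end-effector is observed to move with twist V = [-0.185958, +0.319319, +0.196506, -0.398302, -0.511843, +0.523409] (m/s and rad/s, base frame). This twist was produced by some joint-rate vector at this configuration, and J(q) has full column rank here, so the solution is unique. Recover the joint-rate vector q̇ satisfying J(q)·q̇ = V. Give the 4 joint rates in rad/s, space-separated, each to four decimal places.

0.6090 0.2230 0.3690 -0.9840

o_n = [-0.2708, -0.0574, -0.2260]
J₁: ẑ×o_n = [0.0574, -0.2708, 0.0000], ω = ẑ
J2: z=[0.5299, -0.8480, 0.0000] o=[-0.2714, -0.1696, 0.2000] → [0.3612, 0.2257, 0.0599, 0.5299, -0.8480, 0.0000]
J3: z=[0.8398, 0.5248, 0.1392] o=[-0.1970, -0.1231, -0.4239] → [0.0947, -0.1765, 0.0939, 0.8398, 0.5248, 0.1392]
J4: z=[0.8398, 0.5248, 0.1392] o=[-0.2795, 0.1169, -0.8313] → [0.3419, -0.5072, -0.1509, 0.8398, 0.5248, 0.1392]
q̇ = J⁺·V = [0.6090, 0.2230, 0.3690, -0.9840]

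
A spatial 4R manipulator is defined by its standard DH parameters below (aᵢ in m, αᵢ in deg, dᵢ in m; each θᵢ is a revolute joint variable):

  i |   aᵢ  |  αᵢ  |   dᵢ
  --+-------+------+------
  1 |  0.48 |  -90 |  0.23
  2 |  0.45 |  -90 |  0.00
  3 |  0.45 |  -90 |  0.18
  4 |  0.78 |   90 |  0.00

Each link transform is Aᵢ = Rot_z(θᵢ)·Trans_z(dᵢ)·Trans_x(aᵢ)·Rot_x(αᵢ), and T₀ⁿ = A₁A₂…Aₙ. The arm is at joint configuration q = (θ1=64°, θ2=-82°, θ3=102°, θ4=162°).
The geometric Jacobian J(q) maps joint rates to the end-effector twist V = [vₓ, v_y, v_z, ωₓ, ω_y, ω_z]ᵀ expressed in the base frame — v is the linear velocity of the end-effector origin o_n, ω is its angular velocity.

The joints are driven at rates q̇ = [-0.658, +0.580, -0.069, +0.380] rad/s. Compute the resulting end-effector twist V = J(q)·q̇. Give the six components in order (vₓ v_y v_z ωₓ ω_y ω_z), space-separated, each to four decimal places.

0.5413 0.5873 -0.0460 -0.6449 0.1810 -1.0165

o_n = [-0.0415, 0.5661, 0.7442]
J₁: ẑ×o_n = [-0.5661, -0.0415, 0.0000], ω = ẑ
J2: z=[-0.8988, 0.4384, 0.0000] o=[0.2104, 0.4314, 0.2300] → [0.2254, 0.4622, -0.0106, -0.8988, 0.4384, 0.0000]
J3: z=[0.4341, 0.8900, -0.1392] o=[0.2379, 0.4877, 0.6756] → [0.0719, 0.0091, 0.2827, 0.4341, 0.8900, -0.1392]
J4: z=[-0.2465, -0.0312, -0.9686] o=[0.7059, 0.4433, 0.5579] → [0.1132, 0.7699, -0.0536, -0.2465, -0.0312, -0.9686]
V = J·q̇ = [0.5413, 0.5873, -0.0460, -0.6449, 0.1810, -1.0165]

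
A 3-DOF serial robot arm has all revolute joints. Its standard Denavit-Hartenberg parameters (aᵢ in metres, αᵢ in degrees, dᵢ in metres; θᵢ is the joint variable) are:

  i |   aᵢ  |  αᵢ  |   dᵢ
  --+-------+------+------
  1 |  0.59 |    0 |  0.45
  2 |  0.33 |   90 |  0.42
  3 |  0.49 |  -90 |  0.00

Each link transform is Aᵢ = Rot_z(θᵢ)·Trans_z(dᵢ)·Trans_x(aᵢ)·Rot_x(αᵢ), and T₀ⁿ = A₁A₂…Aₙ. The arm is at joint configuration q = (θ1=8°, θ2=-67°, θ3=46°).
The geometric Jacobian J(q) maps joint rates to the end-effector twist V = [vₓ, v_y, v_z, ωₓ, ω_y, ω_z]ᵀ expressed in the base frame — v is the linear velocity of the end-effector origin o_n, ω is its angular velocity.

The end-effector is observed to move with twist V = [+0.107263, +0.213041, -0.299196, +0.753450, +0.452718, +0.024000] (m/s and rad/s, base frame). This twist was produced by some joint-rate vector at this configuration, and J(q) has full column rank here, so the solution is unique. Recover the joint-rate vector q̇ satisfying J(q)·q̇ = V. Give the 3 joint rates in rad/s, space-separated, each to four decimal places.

0.8050 -0.7810 -0.8790

o_n = [0.9295, -0.4925, 1.2225]
J₁: ẑ×o_n = [0.4925, 0.9295, -0.0000], ω = ẑ
J2: z=[0.0000, 0.0000, 1.0000] o=[0.5843, 0.0821, 0.4500] → [0.5746, 0.3453, -0.0000, 0.0000, 0.0000, 1.0000]
J3: z=[-0.8572, -0.5150, 0.0000] o=[0.7542, -0.2008, 0.8700] → [-0.1815, 0.3021, 0.3404, -0.8572, -0.5150, 0.0000]
q̇ = J⁺·V = [0.8050, -0.7810, -0.8790]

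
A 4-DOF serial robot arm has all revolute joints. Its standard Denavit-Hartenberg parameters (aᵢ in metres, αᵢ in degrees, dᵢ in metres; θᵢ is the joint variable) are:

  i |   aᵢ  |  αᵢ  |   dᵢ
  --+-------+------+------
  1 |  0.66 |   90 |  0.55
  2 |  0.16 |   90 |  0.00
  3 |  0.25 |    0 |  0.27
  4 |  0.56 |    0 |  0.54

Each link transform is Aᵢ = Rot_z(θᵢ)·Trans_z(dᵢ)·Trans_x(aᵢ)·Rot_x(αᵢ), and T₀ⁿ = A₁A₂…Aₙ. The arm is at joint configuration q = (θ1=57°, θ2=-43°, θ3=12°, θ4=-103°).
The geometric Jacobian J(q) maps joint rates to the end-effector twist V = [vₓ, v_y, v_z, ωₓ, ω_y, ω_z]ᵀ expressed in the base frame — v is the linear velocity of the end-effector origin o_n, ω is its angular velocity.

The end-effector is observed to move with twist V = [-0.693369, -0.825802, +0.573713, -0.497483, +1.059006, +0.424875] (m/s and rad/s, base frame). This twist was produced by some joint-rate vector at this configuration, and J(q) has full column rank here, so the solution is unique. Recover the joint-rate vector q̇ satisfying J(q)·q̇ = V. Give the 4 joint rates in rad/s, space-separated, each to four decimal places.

o_n = [-0.2102, 0.6090, -0.3116]
J₁: ẑ×o_n = [-0.6090, -0.2102, 0.0000], ω = ẑ
J2: z=[0.8387, -0.5446, 0.0000] o=[0.3595, 0.5535, 0.5500] → [0.4693, 0.7226, -0.2637, 0.8387, -0.5446, 0.0000]
J3: z=[-0.3714, -0.5720, -0.7314] o=[0.4232, 0.6517, 0.4409] → [0.3992, 0.1837, -0.3464, -0.3714, -0.5720, -0.7314]
J4: z=[-0.3714, -0.5720, -0.7314] o=[0.4639, 0.6189, 0.0766] → [0.2148, 0.3488, -0.3819, -0.3714, -0.5720, -0.7314]
q̇ = J⁺·V = [-0.2370, -0.9940, -0.9590, 0.0540]

-0.2370 -0.9940 -0.9590 0.0540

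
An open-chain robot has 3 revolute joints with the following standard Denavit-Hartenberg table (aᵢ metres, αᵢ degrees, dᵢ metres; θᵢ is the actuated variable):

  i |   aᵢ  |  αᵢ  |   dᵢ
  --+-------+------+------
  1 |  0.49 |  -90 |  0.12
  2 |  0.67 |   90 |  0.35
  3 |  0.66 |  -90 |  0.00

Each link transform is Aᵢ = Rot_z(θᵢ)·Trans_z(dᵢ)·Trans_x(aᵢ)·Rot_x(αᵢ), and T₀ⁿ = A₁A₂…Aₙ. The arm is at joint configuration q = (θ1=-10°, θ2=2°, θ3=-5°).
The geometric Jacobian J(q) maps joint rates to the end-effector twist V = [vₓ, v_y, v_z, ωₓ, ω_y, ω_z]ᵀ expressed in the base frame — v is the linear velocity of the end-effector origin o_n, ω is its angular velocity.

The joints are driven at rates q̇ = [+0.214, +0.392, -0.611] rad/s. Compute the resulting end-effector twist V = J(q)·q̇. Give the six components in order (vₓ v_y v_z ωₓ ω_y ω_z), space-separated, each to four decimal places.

o_n = [1.8399, -0.0274, 0.0737]
J₁: ẑ×o_n = [0.0274, 1.8399, -0.0000], ω = ẑ
J2: z=[0.1736, 0.9848, 0.0000] o=[0.4826, -0.0851, 0.1200] → [-0.0456, 0.0080, -1.3267, 0.1736, 0.9848, 0.0000]
J3: z=[0.0344, -0.0061, 0.9994] o=[1.2028, 0.1433, 0.0966] → [0.1708, 0.6375, -0.0020, 0.0344, -0.0061, 0.9994]
V = J·q̇ = [-0.1164, 0.0074, -0.5188, 0.0471, 0.3897, -0.3966]

-0.1164 0.0074 -0.5188 0.0471 0.3897 -0.3966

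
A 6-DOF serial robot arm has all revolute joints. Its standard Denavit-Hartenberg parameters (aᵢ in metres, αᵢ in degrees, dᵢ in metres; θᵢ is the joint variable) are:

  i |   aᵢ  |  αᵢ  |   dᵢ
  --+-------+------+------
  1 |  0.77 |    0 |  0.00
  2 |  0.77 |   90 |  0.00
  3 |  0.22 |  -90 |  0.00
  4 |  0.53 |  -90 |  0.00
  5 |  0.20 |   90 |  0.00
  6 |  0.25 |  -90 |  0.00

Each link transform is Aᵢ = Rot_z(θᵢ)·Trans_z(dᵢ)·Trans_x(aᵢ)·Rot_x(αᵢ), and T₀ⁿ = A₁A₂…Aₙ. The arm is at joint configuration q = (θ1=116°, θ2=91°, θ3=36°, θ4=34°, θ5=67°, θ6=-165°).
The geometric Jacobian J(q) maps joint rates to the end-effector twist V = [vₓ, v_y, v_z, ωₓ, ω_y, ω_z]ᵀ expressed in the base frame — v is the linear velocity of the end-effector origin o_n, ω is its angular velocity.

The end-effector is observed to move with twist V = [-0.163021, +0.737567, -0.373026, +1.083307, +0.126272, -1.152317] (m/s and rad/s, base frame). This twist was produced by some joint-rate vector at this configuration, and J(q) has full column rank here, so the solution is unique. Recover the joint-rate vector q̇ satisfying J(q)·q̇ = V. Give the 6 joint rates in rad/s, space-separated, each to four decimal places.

o_n = [-1.3893, -0.1060, 0.4318]
J₁: ẑ×o_n = [0.1060, -1.3893, 0.0000], ω = ẑ
J2: z=[0.0000, 0.0000, 1.0000] o=[-0.3375, 0.6921, 0.0000] → [0.7981, -1.0517, 0.0000, 0.0000, 0.0000, 1.0000]
J3: z=[-0.4540, 0.8910, 0.0000] o=[-1.0236, 0.3425, 0.0000] → [0.3848, 0.1961, 0.5294, -0.4540, 0.8910, 0.0000]
J4: z=[0.5237, 0.2668, 0.8090] o=[-1.1822, 0.2617, 0.1293] → [0.3782, -0.3259, -0.1373, 0.5237, 0.2668, 0.8090]
J5: z=[0.7795, -0.5333, -0.3287] o=[-1.3644, -0.1638, 0.3876] → [-0.0046, -0.0263, 0.0317, 0.7795, -0.5333, -0.3287]
J6: z=[-0.1118, -0.6347, 0.7647] o=[-1.4877, -0.2756, 0.2767] → [-0.2281, 0.0926, 0.0435, -0.1118, -0.6347, 0.7647]
q̇ = J⁺·V = [-0.4260, -0.5620, -0.4500, 0.8100, 0.4580, -0.8750]

-0.4260 -0.5620 -0.4500 0.8100 0.4580 -0.8750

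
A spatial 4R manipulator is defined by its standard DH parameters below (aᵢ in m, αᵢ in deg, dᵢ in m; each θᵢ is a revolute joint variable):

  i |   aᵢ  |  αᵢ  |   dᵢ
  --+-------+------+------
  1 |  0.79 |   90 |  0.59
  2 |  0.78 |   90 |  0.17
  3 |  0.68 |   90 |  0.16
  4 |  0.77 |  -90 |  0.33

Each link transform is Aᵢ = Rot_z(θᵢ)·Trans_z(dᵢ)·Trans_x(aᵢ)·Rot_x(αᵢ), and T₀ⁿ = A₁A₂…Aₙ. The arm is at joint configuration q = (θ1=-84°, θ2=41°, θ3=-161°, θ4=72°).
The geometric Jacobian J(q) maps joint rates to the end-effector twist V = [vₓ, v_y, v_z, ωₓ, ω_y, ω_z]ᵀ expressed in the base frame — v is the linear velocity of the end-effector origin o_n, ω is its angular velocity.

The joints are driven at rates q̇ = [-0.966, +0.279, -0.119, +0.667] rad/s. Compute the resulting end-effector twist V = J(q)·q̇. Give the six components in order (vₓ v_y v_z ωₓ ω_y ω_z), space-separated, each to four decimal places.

-1.4010 -0.6506 0.3064 -0.9300 0.1455 -1.0187

o_n = [-0.0538, -1.2404, -0.2116]
J₁: ẑ×o_n = [1.2404, -0.0538, 0.0000], ω = ẑ
J2: z=[-0.9945, -0.1045, 0.0000] o=[0.0826, -0.7857, 0.5900] → [0.0838, -0.7972, 0.4380, -0.9945, -0.1045, 0.0000]
J3: z=[0.0686, -0.6525, -0.7547] o=[-0.0250, -1.3889, 1.1017] → [0.9690, 0.1118, -0.0086, 0.0686, -0.6525, -0.7547]
J4: z=[-0.9660, 0.1455, -0.2136] o=[0.1555, -0.9876, 0.5592] → [-0.1662, -0.6999, 0.2747, -0.9660, 0.1455, -0.2136]
V = J·q̇ = [-1.4010, -0.6506, 0.3064, -0.9300, 0.1455, -1.0187]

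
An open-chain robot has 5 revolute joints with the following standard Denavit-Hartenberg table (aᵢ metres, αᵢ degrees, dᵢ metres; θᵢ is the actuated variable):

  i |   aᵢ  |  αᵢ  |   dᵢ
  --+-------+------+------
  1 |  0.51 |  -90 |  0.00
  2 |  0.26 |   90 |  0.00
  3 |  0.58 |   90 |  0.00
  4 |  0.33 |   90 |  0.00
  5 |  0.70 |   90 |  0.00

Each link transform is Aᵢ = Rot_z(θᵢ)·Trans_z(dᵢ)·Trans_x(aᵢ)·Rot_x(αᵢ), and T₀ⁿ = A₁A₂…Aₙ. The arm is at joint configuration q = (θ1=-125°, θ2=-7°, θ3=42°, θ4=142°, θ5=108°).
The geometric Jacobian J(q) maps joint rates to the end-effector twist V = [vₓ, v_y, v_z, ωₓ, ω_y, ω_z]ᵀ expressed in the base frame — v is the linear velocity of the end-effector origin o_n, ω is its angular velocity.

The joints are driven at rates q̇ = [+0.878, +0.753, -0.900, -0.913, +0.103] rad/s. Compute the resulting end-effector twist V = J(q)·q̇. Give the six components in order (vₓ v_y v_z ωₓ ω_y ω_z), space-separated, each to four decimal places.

o_n = [-1.0332, -1.1851, 0.1999]
J₁: ẑ×o_n = [1.1851, -1.0332, 0.0000], ω = ẑ
J2: z=[0.8192, -0.5736, 0.0000] o=[-0.2925, -0.4178, 0.0000] → [-0.1146, -0.1637, -1.0534, 0.8192, -0.5736, 0.0000]
J3: z=[0.0699, 0.0998, 0.9925] o=[-0.4405, -0.6292, 0.0317] → [0.5686, -0.6000, 0.0203, 0.0699, 0.0998, 0.9925]
J4: z=[-0.9897, -0.1178, 0.0815] o=[-0.3680, -1.2022, 0.0842] → [-0.0150, 0.0602, -0.0953, -0.9897, -0.1178, 0.0815]
J5: z=[0.1321, -0.5296, 0.8379] o=[-0.3863, -0.9250, 0.2623] → [0.2510, -0.5338, -0.3769, 0.1321, -0.5296, 0.8379]
V = J·q̇ = [0.4820, -0.6004, -0.7633, 1.4711, -0.4688, -0.0034]

0.4820 -0.6004 -0.7633 1.4711 -0.4688 -0.0034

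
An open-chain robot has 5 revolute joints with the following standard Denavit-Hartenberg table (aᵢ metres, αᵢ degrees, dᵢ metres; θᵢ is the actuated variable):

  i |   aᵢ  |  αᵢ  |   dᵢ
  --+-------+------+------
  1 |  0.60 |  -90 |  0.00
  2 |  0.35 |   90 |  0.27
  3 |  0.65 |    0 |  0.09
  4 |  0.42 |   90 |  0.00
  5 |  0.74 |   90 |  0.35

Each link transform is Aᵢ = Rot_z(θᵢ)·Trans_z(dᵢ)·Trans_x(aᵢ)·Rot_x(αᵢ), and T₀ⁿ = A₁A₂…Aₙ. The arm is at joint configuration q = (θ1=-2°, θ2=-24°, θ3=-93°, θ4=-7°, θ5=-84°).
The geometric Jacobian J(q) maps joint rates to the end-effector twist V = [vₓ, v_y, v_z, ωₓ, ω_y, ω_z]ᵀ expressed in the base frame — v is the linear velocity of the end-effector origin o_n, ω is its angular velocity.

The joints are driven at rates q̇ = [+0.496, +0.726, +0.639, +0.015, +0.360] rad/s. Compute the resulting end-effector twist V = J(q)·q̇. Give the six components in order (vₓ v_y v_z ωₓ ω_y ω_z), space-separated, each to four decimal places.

0.5134 -0.2068 0.1751 -0.5620 0.8086 0.9493

o_n = [0.7289, -0.8341, -0.6369]
J₁: ẑ×o_n = [0.8341, 0.7289, -0.0000], ω = ẑ
J2: z=[0.0349, 0.9994, 0.0000] o=[0.5996, -0.0209, 0.0000] → [-0.6365, 0.0222, -0.1576, 0.0349, 0.9994, 0.0000]
J3: z=[-0.4065, 0.0142, 0.9135] o=[0.9286, 0.2377, 0.1424] → [0.9681, -0.4992, 0.4385, -0.4065, 0.0142, 0.9135]
J4: z=[-0.4065, 0.0142, 0.9135] o=[0.8383, -0.4086, 0.2107] → [0.3766, -0.4445, 0.1745, -0.4065, 0.0142, 0.9135]
J5: z=[-0.8931, 0.2049, -0.4006] o=[0.7573, -0.8197, 0.1811] → [-0.1734, -0.7192, 0.0187, -0.8931, 0.2049, -0.4006]
V = J·q̇ = [0.5134, -0.2068, 0.1751, -0.5620, 0.8086, 0.9493]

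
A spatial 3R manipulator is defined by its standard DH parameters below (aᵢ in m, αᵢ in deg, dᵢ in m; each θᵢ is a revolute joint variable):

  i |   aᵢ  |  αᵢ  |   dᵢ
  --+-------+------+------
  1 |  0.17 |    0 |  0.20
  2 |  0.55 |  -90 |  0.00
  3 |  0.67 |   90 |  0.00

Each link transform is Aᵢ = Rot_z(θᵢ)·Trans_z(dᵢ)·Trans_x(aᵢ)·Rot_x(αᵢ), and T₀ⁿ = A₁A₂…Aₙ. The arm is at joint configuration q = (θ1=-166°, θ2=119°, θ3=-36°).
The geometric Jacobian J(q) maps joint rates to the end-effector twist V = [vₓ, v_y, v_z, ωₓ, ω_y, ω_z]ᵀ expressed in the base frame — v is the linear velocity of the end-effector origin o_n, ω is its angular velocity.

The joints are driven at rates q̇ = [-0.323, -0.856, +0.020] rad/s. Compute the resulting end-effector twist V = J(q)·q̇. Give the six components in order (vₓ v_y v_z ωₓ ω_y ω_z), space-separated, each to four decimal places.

o_n = [0.5798, -0.8398, 0.5938]
J₁: ẑ×o_n = [0.8398, 0.5798, -0.0000], ω = ẑ
J2: z=[0.0000, 0.0000, 1.0000] o=[-0.1650, -0.0411, 0.2000] → [0.7987, 0.7448, -0.0000, 0.0000, 0.0000, 1.0000]
J3: z=[0.7314, 0.6820, 0.0000] o=[0.2101, -0.4434, 0.2000] → [0.2686, -0.2880, -0.5420, 0.7314, 0.6820, 0.0000]
V = J·q̇ = [-0.9495, -0.8306, -0.0108, 0.0146, 0.0136, -1.1790]

-0.9495 -0.8306 -0.0108 0.0146 0.0136 -1.1790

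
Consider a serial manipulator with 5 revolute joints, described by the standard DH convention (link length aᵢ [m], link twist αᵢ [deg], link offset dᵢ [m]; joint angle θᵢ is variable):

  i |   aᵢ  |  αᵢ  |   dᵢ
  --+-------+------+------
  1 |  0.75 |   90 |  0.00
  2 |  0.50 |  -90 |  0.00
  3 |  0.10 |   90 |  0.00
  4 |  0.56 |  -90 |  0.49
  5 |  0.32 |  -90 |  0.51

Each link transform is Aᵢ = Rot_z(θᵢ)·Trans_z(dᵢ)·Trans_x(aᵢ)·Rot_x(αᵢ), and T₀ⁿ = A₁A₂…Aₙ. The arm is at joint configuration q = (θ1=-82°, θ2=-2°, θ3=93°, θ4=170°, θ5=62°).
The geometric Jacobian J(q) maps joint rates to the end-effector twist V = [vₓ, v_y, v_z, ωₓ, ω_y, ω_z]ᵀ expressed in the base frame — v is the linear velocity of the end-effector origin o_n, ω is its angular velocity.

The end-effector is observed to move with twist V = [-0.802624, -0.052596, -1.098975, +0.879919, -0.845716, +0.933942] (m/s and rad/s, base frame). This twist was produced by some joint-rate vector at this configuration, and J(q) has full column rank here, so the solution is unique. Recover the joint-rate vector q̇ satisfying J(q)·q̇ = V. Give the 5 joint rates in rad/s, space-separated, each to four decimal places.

-0.7490 -0.5510 0.8350 0.9100 -0.8940

o_n = [-0.4637, -1.5592, -0.4046]
J₁: ẑ×o_n = [1.5592, -0.4637, 0.0000], ω = ẑ
J2: z=[-0.9903, -0.1392, 0.0000] o=[0.1044, -0.7427, 0.0000] → [0.0563, -0.4007, 0.7295, -0.9903, -0.1392, 0.0000]
J3: z=[0.0049, -0.0346, 0.9994] o=[0.1739, -1.2375, -0.0174] → [0.3349, -0.6354, -0.0236, 0.0049, -0.0346, 0.9994]
J4: z=[0.1907, -0.9810, -0.0349] o=[0.2721, -1.2185, -0.0173] → [0.3681, 0.0995, -0.7868, 0.1907, -0.9810, -0.0349]
J5: z=[-0.1752, 0.0009, -0.9845] o=[-0.1753, -1.8077, 0.0618] → [0.2442, 0.2022, -0.0433, -0.1752, 0.0009, -0.9845]
q̇ = J⁺·V = [-0.7490, -0.5510, 0.8350, 0.9100, -0.8940]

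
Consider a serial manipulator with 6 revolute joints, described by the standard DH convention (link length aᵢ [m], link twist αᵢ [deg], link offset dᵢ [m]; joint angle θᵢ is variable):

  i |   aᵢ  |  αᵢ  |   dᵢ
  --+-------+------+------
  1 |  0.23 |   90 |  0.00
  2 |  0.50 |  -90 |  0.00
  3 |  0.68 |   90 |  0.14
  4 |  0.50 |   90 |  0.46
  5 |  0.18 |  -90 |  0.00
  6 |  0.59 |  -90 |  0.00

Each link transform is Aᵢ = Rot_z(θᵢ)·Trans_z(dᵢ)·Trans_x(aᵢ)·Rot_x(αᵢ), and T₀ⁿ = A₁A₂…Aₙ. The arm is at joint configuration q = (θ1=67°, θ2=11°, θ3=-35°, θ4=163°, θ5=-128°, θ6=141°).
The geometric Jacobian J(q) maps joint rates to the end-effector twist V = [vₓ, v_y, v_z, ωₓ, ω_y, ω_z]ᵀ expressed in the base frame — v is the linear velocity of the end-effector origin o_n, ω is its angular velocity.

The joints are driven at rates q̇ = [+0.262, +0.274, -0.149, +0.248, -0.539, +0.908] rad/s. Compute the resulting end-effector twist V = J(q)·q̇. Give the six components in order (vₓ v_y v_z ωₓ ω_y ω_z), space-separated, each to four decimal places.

-0.1630 -0.1645 0.2595 -0.5889 -0.2008 -0.2824

o_n = [0.5864, 0.0607, -0.0084]
J₁: ẑ×o_n = [-0.0607, 0.5864, 0.0000], ω = ẑ
J2: z=[0.9205, -0.3907, 0.0000] o=[0.0899, 0.2117, 0.0000] → [0.0033, 0.0078, 0.0550, 0.9205, -0.3907, 0.0000]
J3: z=[-0.0746, -0.1756, 0.9816] o=[0.2816, 0.6635, 0.0954] → [0.6100, 0.2914, 0.0985, -0.0746, -0.1756, 0.9816]
J4: z=[0.5340, -0.8383, -0.1094] o=[0.8439, 0.9898, 0.3391] → [0.1897, 0.2138, -0.7121, 0.5340, -0.8383, -0.1094]
J5: z=[0.1749, -0.0171, 0.9844] o=[0.6760, 0.3318, 0.3575] → [0.2731, -0.0242, -0.0490, 0.1749, -0.0171, 0.9844]
J6: z=[-0.9806, 0.0868, 0.1758] o=[0.6919, 0.5111, 0.3578] → [0.0474, -0.3777, 0.4508, -0.9806, 0.0868, 0.1758]
V = J·q̇ = [-0.1630, -0.1645, 0.2595, -0.5889, -0.2008, -0.2824]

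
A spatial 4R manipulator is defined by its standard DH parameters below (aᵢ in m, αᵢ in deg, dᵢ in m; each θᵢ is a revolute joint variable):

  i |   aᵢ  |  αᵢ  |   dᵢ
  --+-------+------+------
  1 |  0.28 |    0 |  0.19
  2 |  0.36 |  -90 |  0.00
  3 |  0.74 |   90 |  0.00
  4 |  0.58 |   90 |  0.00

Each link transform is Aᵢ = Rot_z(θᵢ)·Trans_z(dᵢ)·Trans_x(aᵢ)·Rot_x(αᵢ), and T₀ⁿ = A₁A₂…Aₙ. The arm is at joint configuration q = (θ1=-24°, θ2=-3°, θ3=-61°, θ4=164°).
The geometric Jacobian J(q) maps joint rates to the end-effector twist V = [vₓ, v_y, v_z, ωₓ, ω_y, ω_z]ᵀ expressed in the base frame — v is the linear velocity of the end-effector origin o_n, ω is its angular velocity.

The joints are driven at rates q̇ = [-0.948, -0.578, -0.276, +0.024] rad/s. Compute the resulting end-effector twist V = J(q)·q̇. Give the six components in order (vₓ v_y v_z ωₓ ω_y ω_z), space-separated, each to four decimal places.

o_n = [0.7280, -0.1750, 0.3496]
J₁: ẑ×o_n = [0.1750, 0.7280, -0.0000], ω = ẑ
J2: z=[0.0000, 0.0000, 1.0000] o=[0.2558, -0.1139, 0.1900] → [0.0612, 0.4722, -0.0000, 0.0000, 0.0000, 1.0000]
J3: z=[0.4540, 0.8910, 0.0000] o=[0.5766, -0.2773, 0.1900] → [0.1422, -0.0725, -0.0885, 0.4540, 0.8910, 0.0000]
J4: z=[-0.7793, 0.3971, 0.4848] o=[0.8962, -0.4402, 0.8372] → [-0.3222, -0.4616, -0.1398, -0.7793, 0.3971, 0.4848]
V = J·q̇ = [-0.2483, -0.9541, 0.0211, -0.1440, -0.2364, -1.5144]

-0.2483 -0.9541 0.0211 -0.1440 -0.2364 -1.5144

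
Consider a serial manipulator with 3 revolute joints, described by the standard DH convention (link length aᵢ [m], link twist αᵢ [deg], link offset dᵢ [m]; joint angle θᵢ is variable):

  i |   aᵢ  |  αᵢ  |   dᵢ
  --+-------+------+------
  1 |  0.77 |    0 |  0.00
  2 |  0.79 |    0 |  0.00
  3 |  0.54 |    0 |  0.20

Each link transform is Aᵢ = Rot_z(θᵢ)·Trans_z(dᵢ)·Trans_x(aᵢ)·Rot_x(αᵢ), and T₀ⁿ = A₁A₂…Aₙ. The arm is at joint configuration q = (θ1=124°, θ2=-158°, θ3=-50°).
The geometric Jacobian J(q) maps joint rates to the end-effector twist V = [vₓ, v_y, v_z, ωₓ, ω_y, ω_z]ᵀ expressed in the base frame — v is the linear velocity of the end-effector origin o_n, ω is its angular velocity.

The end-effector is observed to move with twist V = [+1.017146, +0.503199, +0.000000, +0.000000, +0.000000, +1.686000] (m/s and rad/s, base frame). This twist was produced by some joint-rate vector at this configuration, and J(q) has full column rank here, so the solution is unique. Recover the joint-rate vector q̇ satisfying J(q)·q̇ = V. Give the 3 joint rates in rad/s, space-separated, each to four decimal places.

o_n = [0.2808, -0.3404, 0.2000]
J₁: ẑ×o_n = [0.3404, 0.2808, -0.0000], ω = ẑ
J2: z=[0.0000, 0.0000, 1.0000] o=[-0.4306, 0.6384, 0.0000] → [0.9788, 0.7114, -0.0000, 0.0000, 0.0000, 1.0000]
J3: z=[0.0000, 0.0000, 1.0000] o=[0.2244, 0.1966, 0.0000] → [0.5370, 0.0564, -0.0000, 0.0000, 0.0000, 1.0000]
q̇ = J⁺·V = [0.4700, 0.4620, 0.7540]

0.4700 0.4620 0.7540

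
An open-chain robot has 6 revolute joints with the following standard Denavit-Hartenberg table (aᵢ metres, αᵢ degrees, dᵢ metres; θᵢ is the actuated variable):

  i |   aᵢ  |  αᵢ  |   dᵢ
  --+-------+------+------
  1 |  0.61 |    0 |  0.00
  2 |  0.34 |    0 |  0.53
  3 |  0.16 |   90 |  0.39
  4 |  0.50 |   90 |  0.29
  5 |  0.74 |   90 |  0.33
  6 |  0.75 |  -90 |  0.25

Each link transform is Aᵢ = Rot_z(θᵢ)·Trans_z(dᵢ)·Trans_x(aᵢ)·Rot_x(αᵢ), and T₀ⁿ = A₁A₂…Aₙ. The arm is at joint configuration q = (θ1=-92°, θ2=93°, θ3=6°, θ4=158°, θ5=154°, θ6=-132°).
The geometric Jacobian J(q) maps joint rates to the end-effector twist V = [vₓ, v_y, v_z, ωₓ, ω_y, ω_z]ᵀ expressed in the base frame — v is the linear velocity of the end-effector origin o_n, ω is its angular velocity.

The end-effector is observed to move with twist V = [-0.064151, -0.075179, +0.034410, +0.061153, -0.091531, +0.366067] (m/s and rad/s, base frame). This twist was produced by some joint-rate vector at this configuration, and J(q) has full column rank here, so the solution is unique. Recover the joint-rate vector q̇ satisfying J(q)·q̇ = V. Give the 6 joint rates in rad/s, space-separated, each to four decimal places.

o_n = [0.1044, -1.2538, 0.8574]
J₁: ẑ×o_n = [1.2538, 0.1044, -0.0000], ω = ẑ
J2: z=[0.0000, 0.0000, 1.0000] o=[-0.0213, -0.6096, 0.0000] → [0.6441, 0.1257, -0.0000, 0.0000, 0.0000, 1.0000]
J3: z=[0.0000, 0.0000, 1.0000] o=[0.3187, -0.6037, 0.5300] → [0.6501, -0.2143, 0.0000, 0.0000, 0.0000, 1.0000]
J4: z=[0.1219, -0.9925, 0.0000] o=[0.4775, -0.5842, 0.9200] → [0.0622, 0.0076, -0.4519, 0.1219, -0.9925, 0.0000]
J5: z=[0.3718, 0.0457, 0.9272] o=[0.0527, -0.9285, 1.1073] → [0.2901, 0.1409, -0.1233, 0.3718, 0.0457, 0.9272]
J6: z=[-0.2939, -0.9416, 0.1642] o=[0.8270, -1.1603, 1.1641] → [0.3042, -0.2088, -0.6530, -0.2939, -0.9416, 0.1642]
q̇ = J⁺·V = [-0.5190, 0.5000, 0.5550, 0.3230, -0.1390, -0.2500]

-0.5190 0.5000 0.5550 0.3230 -0.1390 -0.2500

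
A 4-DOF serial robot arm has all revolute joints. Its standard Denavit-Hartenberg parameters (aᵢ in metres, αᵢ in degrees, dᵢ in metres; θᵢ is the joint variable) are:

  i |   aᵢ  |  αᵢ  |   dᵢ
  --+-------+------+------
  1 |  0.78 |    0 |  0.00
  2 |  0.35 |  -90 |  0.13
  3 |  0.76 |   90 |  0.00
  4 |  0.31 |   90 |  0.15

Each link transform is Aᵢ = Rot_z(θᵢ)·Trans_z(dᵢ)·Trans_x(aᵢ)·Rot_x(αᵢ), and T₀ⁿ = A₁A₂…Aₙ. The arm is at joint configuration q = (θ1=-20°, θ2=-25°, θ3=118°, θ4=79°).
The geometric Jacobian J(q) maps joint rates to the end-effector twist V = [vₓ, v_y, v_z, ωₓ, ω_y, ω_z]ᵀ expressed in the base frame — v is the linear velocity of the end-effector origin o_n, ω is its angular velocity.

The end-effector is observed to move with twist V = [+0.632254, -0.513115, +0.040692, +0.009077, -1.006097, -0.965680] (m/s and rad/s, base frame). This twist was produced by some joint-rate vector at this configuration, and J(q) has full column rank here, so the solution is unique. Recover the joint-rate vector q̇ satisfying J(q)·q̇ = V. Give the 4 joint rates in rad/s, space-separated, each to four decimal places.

o_n = [1.0173, -0.1208, -0.6637]
J₁: ẑ×o_n = [0.1208, 1.0173, -0.0000], ω = ẑ
J2: z=[0.0000, 0.0000, 1.0000] o=[0.7330, -0.2668, 0.0000] → [-0.1460, 0.2844, 0.0000, 0.0000, 0.0000, 1.0000]
J3: z=[0.7071, 0.7071, 0.0000] o=[0.9804, -0.5143, 0.1300] → [-0.5612, 0.5612, 0.2521, 0.7071, 0.7071, 0.0000]
J4: z=[0.6243, -0.6243, -0.4695] o=[0.7282, -0.2620, -0.5410] → [0.1428, -0.0592, 0.2687, 0.6243, -0.6243, -0.4695]
q̇ = J⁺·V = [0.1320, -0.7160, -0.7050, 0.8130]

0.1320 -0.7160 -0.7050 0.8130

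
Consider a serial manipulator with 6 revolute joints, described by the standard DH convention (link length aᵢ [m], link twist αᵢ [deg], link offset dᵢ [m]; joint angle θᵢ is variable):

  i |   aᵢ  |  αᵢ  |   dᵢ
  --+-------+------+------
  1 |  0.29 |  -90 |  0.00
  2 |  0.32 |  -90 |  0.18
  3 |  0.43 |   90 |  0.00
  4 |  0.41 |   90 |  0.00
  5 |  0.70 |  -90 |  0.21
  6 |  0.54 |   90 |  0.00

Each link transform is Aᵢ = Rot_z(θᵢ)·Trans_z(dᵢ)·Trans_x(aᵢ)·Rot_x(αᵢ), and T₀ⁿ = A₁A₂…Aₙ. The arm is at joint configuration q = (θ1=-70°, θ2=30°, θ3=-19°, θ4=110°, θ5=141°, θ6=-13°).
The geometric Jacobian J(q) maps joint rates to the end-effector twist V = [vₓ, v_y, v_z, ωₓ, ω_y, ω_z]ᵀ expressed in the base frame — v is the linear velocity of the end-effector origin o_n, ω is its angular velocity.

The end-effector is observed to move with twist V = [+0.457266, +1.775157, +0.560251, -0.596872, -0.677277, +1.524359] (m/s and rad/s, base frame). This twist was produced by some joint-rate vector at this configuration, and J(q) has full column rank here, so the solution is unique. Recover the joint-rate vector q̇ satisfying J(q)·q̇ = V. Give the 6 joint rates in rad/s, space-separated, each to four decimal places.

o_n = [1.5855, -0.8140, -0.1291]
J₁: ẑ×o_n = [0.8140, 1.5855, -0.0000], ω = ẑ
J2: z=[0.9397, 0.3420, 0.0000] o=[0.0992, -0.2725, 0.0000] → [-0.0441, 0.1213, -1.0172, 0.9397, 0.3420, 0.0000]
J3: z=[-0.1710, 0.4698, -0.8660] o=[0.3631, -0.4714, -0.1600] → [-0.2822, -1.0533, -0.5157, -0.1710, 0.4698, -0.8660]
J4: z=[0.7921, 0.5883, 0.1628] o=[0.6151, -0.7543, -0.3633] → [0.1475, -0.0275, -0.6181, 0.7921, 0.5883, 0.1628]
J5: z=[0.4922, -0.4577, -0.7404] o=[0.4670, -0.4810, -0.6306] → [-0.4761, -1.0750, 0.3481, 0.4922, -0.4577, -0.7404]
J6: z=[-0.3883, -0.8767, 0.2839] o=[1.1158, -0.6806, -0.3597] → [-0.1643, 0.2229, 0.4636, -0.3883, -0.8767, 0.2839]
q̇ = J⁺·V = [-0.0870, -0.1950, -0.7930, 0.2710, -0.8460, 0.8950]

-0.0870 -0.1950 -0.7930 0.2710 -0.8460 0.8950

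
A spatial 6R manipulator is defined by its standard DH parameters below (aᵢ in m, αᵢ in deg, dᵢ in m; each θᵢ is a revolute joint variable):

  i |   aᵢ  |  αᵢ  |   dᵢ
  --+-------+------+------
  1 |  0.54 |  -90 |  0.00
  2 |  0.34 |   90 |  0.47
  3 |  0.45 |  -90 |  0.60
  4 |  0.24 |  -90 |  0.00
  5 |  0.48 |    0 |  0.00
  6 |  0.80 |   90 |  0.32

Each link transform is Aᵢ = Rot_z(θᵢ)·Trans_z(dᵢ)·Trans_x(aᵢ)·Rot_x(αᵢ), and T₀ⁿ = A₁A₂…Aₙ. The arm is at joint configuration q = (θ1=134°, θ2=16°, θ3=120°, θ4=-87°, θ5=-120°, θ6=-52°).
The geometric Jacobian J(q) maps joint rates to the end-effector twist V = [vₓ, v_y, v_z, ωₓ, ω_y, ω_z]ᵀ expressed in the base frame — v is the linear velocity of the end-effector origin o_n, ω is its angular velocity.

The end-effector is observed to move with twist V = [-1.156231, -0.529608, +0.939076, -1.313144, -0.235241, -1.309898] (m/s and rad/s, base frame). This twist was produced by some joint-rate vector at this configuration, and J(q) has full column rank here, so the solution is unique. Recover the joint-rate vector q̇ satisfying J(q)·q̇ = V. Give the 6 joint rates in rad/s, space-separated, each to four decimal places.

-0.4700 0.9460 -0.6200 -0.9000 0.5850 -0.9180

o_n = [-0.6166, -0.5665, -0.0674]
J₁: ẑ×o_n = [0.5665, -0.6166, 0.0000], ω = ẑ
J2: z=[-0.7193, -0.6947, 0.0000] o=[-0.3751, 0.3884, 0.0000] → [0.0468, -0.0485, 0.5192, -0.7193, -0.6947, 0.0000]
J3: z=[-0.1915, 0.1983, 0.9613] o=[-0.9402, 0.2971, -0.0937] → [0.8353, 0.3162, 0.1012, -0.1915, 0.1983, 0.9613]
J4: z=[0.9380, -0.2515, 0.2387] o=[-1.1852, -0.0103, 0.5451] → [0.2868, 0.7102, -0.3787, 0.9380, -0.2515, 0.2387]
J5: z=[-0.2787, -0.9564, 0.0873] o=[-1.2347, 0.0253, 0.7772] → [0.8594, -0.1814, 0.7561, -0.2787, -0.9564, 0.0873]
J6: z=[-0.2787, -0.9564, 0.0873] o=[-0.7953, -0.1148, 0.6443] → [0.7201, -0.1827, 0.2968, -0.2787, -0.9564, 0.0873]
q̇ = J⁺·V = [-0.4700, 0.9460, -0.6200, -0.9000, 0.5850, -0.9180]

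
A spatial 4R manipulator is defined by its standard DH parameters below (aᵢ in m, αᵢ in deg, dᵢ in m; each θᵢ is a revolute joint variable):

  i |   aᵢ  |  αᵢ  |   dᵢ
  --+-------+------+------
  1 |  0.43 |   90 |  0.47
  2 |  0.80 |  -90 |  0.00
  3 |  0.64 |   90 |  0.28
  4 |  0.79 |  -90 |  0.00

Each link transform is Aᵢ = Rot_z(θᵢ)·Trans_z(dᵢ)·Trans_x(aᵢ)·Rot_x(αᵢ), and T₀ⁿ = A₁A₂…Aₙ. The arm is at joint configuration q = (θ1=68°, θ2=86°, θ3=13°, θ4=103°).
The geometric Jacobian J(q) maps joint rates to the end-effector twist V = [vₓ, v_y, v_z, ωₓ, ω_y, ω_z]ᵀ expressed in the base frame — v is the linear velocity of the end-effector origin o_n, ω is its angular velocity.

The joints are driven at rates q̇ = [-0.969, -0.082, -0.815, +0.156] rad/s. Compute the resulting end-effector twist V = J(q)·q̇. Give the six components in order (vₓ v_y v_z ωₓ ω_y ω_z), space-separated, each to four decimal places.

-0.0229 0.2621 0.0446 0.3704 0.7299 -0.9908

o_n = [-0.2949, -0.4524, 1.7906]
J₁: ẑ×o_n = [0.4524, -0.2949, 0.0000], ω = ẑ
J2: z=[0.9272, -0.3746, 0.0000] o=[0.1611, 0.3987, 0.4700] → [-0.4947, -1.2245, -0.9600, 0.9272, -0.3746, 0.0000]
J3: z=[-0.3737, -0.9249, 0.0698] o=[0.1820, 0.4504, 1.2681] → [-0.4204, 0.1620, -0.1037, -0.3737, -0.9249, 0.0698]
J4: z=[0.9093, -0.3505, 0.2244] o=[-0.0398, 0.2857, 1.9097] → [0.2074, 0.0510, -0.7606, 0.9093, -0.3505, 0.2244]
V = J·q̇ = [-0.0229, 0.2621, 0.0446, 0.3704, 0.7299, -0.9908]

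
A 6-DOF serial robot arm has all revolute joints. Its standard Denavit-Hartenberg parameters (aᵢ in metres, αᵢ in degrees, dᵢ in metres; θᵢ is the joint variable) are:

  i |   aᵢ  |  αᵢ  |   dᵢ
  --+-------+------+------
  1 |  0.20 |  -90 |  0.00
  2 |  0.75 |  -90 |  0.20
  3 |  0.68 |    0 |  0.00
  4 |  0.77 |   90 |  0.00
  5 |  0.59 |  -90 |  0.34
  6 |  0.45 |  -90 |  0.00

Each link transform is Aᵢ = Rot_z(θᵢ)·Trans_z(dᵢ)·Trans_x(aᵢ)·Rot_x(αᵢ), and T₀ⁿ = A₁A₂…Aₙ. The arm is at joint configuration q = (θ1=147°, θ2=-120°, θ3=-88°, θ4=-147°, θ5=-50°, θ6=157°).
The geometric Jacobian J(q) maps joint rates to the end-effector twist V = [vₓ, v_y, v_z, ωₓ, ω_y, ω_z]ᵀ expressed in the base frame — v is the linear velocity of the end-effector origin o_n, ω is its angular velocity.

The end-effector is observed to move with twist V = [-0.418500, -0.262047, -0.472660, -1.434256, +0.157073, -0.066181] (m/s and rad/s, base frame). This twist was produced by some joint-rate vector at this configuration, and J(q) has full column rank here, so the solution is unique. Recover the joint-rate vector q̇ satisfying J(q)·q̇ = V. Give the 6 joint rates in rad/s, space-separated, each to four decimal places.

o_n = [0.0647, -0.1161, 0.2806]
J₁: ẑ×o_n = [0.1161, 0.0647, -0.0000], ω = ẑ
J2: z=[-0.5446, -0.8387, 0.0000] o=[-0.1677, 0.1089, 0.0000] → [-0.2353, 0.1528, 0.3175, -0.5446, -0.8387, 0.0000]
J3: z=[-0.7263, 0.4717, 0.5000] o=[0.0378, -0.2630, 0.6495] → [-0.2475, -0.2545, -0.1194, -0.7263, 0.4717, 0.5000]
J4: z=[-0.7263, 0.4717, 0.5000] o=[-0.3223, -0.8395, 0.6701] → [-0.5454, -0.0894, -0.7079, -0.7263, 0.4717, 0.5000]
J5: z=[0.6559, 0.2580, 0.7094] o=[-0.1640, -0.1902, 0.2876] → [-0.0544, 0.1668, -0.0104, 0.6559, 0.2580, 0.7094]
J6: z=[-0.3093, 0.9491, -0.0591] o=[0.4652, 0.0041, 0.1144] → [0.1506, 0.0751, 0.4173, -0.3093, 0.9491, -0.0591]
q̇ = J⁺·V = [0.1190, 0.1300, 0.2710, 0.7220, -0.9570, 0.0470]

0.1190 0.1300 0.2710 0.7220 -0.9570 0.0470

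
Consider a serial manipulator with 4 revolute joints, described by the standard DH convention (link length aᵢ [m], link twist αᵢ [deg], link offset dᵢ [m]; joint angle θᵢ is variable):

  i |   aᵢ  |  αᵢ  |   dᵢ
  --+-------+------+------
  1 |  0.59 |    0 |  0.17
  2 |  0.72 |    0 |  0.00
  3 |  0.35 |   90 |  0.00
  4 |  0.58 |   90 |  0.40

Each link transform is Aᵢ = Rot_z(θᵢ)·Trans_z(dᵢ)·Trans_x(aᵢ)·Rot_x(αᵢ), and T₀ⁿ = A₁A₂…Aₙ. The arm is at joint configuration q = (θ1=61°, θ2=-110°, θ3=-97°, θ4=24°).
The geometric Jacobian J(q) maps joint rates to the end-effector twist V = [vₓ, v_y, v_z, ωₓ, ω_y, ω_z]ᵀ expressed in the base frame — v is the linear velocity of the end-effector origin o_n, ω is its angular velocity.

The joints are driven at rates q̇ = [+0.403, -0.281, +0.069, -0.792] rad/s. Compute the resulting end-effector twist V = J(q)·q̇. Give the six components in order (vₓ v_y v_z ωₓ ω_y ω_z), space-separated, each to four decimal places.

-0.2659 -0.1136 -0.4196 0.4429 -0.6566 0.1910

o_n = [-0.1947, -0.1878, 0.4059]
J₁: ẑ×o_n = [0.1878, -0.1947, 0.0000], ω = ẑ
J2: z=[0.0000, 0.0000, 1.0000] o=[0.2860, 0.5160, 0.1700] → [0.7038, -0.4807, 0.0000, 0.0000, 0.0000, 1.0000]
J3: z=[0.0000, 0.0000, 1.0000] o=[0.7584, -0.0274, 0.1700] → [0.1604, -0.9531, 0.0000, 0.0000, 0.0000, 1.0000]
J4: z=[-0.5592, 0.8290, 0.0000] o=[0.4682, -0.2231, 0.1700] → [0.1956, 0.1319, 0.5299, -0.5592, 0.8290, 0.0000]
V = J·q̇ = [-0.2659, -0.1136, -0.4196, 0.4429, -0.6566, 0.1910]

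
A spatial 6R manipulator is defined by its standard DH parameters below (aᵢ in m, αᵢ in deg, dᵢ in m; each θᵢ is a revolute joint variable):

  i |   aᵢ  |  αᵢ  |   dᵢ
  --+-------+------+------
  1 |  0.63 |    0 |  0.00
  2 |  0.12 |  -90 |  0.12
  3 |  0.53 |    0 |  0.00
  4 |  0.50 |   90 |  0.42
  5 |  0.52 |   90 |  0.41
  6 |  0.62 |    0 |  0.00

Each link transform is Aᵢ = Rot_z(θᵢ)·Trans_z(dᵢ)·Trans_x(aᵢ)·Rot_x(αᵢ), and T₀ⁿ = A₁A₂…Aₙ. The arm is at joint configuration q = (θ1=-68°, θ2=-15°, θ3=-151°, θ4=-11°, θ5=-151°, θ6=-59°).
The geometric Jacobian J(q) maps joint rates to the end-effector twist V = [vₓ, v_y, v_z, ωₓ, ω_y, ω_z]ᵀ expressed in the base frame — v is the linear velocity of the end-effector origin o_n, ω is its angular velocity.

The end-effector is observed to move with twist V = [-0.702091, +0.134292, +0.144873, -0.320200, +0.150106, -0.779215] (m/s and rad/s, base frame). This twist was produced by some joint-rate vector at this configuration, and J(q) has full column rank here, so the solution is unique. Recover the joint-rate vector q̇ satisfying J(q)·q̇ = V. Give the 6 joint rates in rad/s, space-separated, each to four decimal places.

-0.2850 0.1660 -0.0170 -0.3280 0.6860 0.0520

o_n = [0.2388, -0.4998, 0.4201]
J₁: ẑ×o_n = [0.4998, 0.2388, -0.0000], ω = ẑ
J2: z=[0.0000, 0.0000, 1.0000] o=[0.2360, -0.5841, 0.0000] → [-0.0844, 0.0028, 0.0000, 0.0000, 0.0000, 1.0000]
J3: z=[0.9925, 0.1219, 0.0000] o=[0.2506, -0.7032, 0.1200] → [0.0366, -0.2979, 0.2034, 0.9925, 0.1219, 0.0000]
J4: z=[0.9925, 0.1219, 0.0000] o=[0.1941, -0.2431, 0.3769] → [0.0053, -0.0428, -0.2602, 0.9925, 0.1219, 0.0000]
J5: z=[-0.0377, 0.3067, -0.9511] o=[0.5531, 0.2800, 0.5315] → [-0.7758, 0.2946, 0.1257, -0.0377, 0.3067, -0.9511]
J6: z=[0.9243, -0.3511, -0.1498] o=[0.3401, -0.0543, 0.0010] → [-0.2139, -0.3722, -0.4473, 0.9243, -0.3511, -0.1498]
q̇ = J⁺·V = [-0.2850, 0.1660, -0.0170, -0.3280, 0.6860, 0.0520]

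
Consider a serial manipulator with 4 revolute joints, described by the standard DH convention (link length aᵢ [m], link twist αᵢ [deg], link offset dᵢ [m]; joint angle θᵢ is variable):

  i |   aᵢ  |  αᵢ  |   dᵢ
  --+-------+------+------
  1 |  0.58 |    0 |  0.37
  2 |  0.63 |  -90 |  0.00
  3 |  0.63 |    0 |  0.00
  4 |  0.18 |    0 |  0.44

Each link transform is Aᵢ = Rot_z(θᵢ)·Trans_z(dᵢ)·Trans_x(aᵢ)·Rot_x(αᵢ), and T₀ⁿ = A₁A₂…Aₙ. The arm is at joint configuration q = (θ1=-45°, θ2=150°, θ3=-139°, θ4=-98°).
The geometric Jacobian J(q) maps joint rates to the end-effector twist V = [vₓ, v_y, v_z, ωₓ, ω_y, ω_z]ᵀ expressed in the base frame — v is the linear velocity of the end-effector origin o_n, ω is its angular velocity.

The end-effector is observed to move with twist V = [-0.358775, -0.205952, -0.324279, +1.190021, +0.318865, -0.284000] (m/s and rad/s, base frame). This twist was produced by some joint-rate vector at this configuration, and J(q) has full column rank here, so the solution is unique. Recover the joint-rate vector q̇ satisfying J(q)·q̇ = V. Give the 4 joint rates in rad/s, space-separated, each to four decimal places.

o_n = [-0.0295, -0.4694, 0.6324]
J₁: ẑ×o_n = [0.4694, -0.0295, 0.0000], ω = ẑ
J2: z=[0.0000, 0.0000, 1.0000] o=[0.4101, -0.4101, 0.3700] → [0.0593, -0.4396, 0.0000, 0.0000, 0.0000, 1.0000]
J3: z=[-0.9659, -0.2588, 0.0000] o=[0.2471, 0.1984, 0.3700] → [-0.0679, 0.2534, 0.5735, -0.9659, -0.2588, 0.0000]
J4: z=[-0.9659, -0.2588, 0.0000] o=[0.3701, -0.2609, 0.7833] → [0.0391, -0.1458, 0.0980, -0.9659, -0.2588, 0.0000]
q̇ = J⁺·V = [-0.8280, 0.5440, -0.4280, -0.8040]

-0.8280 0.5440 -0.4280 -0.8040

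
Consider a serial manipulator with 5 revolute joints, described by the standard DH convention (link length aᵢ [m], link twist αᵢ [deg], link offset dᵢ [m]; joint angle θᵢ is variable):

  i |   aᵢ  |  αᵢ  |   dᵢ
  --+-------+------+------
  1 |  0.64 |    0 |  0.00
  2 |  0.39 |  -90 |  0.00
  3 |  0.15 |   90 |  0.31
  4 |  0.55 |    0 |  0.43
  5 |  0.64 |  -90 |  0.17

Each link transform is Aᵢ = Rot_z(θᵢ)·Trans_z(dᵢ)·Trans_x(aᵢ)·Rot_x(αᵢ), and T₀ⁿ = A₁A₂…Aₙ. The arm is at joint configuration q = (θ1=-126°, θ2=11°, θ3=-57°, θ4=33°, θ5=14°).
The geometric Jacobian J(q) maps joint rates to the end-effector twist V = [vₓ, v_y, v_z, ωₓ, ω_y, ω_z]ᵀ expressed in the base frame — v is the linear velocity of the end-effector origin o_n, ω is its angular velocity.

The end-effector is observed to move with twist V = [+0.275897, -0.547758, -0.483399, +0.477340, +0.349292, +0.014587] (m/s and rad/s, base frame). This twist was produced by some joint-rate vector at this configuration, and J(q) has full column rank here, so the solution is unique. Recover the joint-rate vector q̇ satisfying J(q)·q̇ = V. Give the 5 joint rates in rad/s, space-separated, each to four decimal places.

-0.0760 -0.2460 0.2850 0.8820 -0.2640

o_n = [0.4071, -1.3878, 1.2055]
J₁: ẑ×o_n = [1.3878, 0.4071, -0.0000], ω = ẑ
J2: z=[0.0000, 0.0000, 1.0000] o=[-0.3762, -0.5178, 0.0000] → [0.8700, 0.7833, -0.0000, 0.0000, 0.0000, 1.0000]
J3: z=[0.9063, -0.4226, 0.0000] o=[-0.5410, -0.8712, 0.0000] → [-0.5095, -1.0926, -0.0674, 0.9063, -0.4226, 0.0000]
J4: z=[0.3544, 0.7601, 0.5446] o=[-0.2946, -1.0763, 0.1258] → [0.9903, -0.0005, -0.6438, 0.3544, 0.7601, 0.5446]
J5: z=[0.3544, 0.7601, 0.5446] o=[0.0231, -1.1037, 0.7468] → [0.5033, 0.0466, -0.3926, 0.3544, 0.7601, 0.5446]
q̇ = J⁺·V = [-0.0760, -0.2460, 0.2850, 0.8820, -0.2640]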